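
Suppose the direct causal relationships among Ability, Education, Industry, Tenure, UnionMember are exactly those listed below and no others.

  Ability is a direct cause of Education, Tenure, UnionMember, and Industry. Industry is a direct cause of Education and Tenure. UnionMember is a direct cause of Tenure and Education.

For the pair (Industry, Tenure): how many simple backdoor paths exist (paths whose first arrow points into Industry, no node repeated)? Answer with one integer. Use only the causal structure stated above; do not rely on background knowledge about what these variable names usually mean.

3

A backdoor path from Industry to Tenure is any simple undirected path whose first edge points into Industry (i.e. leaves Industry via a parent).
Parents of Industry: {Ability}.
Enumerating:
  P1: Industry <- Ability -> UnionMember -> Tenure
  P2: Industry <- Ability -> Education <- UnionMember -> Tenure
  P3: Industry <- Ability -> Tenure
That exhausts the simple backdoor paths. Count: 3.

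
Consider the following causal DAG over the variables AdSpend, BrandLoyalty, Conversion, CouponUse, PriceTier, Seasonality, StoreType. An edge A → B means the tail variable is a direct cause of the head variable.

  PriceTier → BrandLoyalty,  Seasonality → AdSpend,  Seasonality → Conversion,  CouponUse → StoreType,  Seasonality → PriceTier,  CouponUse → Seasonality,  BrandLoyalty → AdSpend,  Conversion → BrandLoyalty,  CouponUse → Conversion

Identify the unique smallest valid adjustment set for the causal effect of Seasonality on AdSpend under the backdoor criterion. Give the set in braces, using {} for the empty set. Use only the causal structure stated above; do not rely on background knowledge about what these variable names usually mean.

Variables eligible for adjustment (non-descendants of Seasonality, excluding Seasonality and AdSpend): {CouponUse, StoreType}.
Backdoor paths from Seasonality to AdSpend:
  P1: Seasonality <- CouponUse -> Conversion -> BrandLoyalty -> AdSpend
The empty set is not sufficient: P1 (Seasonality <- CouponUse -> Conversion -> BrandLoyalty -> AdSpend) has no collider blocking it and no conditioned non-collider, so it is open.
Try {CouponUse}:
  P1: blocked at fork node CouponUse ∈ conditioning set.
{CouponUse} contains no descendant of Seasonality and blocks every backdoor path.
No other singleton works — e.g. {StoreType} leaves P1 open — so {CouponUse} is the unique smallest valid adjustment set.

{CouponUse}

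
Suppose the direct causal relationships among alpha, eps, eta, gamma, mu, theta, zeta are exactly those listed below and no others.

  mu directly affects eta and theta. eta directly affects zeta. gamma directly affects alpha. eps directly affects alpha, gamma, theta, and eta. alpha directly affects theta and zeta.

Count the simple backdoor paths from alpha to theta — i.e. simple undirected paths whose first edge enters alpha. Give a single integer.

A backdoor path from alpha to theta is any simple undirected path whose first edge points into alpha (i.e. leaves alpha via a parent).
Parents of alpha: {eps, gamma}.
Enumerating:
  P1: alpha <- eps -> eta <- mu -> theta
  P2: alpha <- eps -> theta
  P3: alpha <- gamma <- eps -> eta <- mu -> theta
  P4: alpha <- gamma <- eps -> theta
That exhausts the simple backdoor paths. Count: 4.

4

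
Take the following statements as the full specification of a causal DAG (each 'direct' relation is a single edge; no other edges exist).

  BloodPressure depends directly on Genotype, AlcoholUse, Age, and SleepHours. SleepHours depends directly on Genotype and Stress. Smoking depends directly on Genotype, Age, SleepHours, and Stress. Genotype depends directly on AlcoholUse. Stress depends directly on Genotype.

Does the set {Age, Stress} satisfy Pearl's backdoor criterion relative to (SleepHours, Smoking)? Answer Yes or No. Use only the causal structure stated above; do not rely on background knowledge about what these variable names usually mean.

Backdoor paths from SleepHours to Smoking (paths whose first edge points into SleepHours):
  P1: SleepHours <- Genotype <- AlcoholUse -> BloodPressure <- Age -> Smoking
  P2: SleepHours <- Genotype -> Stress -> Smoking
  P3: SleepHours <- Genotype -> Smoking
  P4: SleepHours <- Genotype -> BloodPressure <- Age -> Smoking
  P5: SleepHours <- Stress <- Genotype <- AlcoholUse -> BloodPressure <- Age -> Smoking
  P6: SleepHours <- Stress <- Genotype -> Smoking
  P7: SleepHours <- Stress <- Genotype -> BloodPressure <- Age -> Smoking
  P8: SleepHours <- Stress -> Smoking
Condition 1 (no descendant of SleepHours in the set): holds — descendants of SleepHours are {BloodPressure, Smoking}; none are in {Age, Stress}.
Condition 2 (every backdoor path blocked by {Age, Stress}):
  P1: blocked at collider BloodPressure (neither it nor any descendant is in the conditioning set).
  P2: blocked at chain node Stress ∈ conditioning set.
  P3: open — no interior node is in the conditioning set.
  P4: blocked at collider BloodPressure (neither it nor any descendant is in the conditioning set).
  P5: blocked at chain node Stress ∈ conditioning set.
  P6: blocked at chain node Stress ∈ conditioning set.
  P7: blocked at chain node Stress ∈ conditioning set.
  P8: blocked at fork node Stress ∈ conditioning set.
{Age, Stress} does not satisfy the backdoor criterion.

No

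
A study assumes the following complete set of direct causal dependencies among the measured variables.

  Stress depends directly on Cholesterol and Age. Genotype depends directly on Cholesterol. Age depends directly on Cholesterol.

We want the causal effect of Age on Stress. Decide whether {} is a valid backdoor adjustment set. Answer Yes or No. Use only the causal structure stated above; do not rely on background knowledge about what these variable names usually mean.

Backdoor paths from Age to Stress (paths whose first edge points into Age):
  P1: Age <- Cholesterol -> Stress
Condition 1 (no descendant of Age in the set): holds — descendants of Age are {Stress}; none are in {}.
Condition 2 (every backdoor path blocked by {}):
  P1: open — no interior node is in the conditioning set.
{} does not satisfy the backdoor criterion.

No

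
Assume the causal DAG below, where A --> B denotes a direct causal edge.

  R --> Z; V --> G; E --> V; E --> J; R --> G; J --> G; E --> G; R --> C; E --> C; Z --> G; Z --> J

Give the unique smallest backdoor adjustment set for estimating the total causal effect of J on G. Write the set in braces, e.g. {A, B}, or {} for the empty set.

Variables eligible for adjustment (non-descendants of J, excluding J and G): {C, E, R, V, Z}.
Backdoor paths from J to G:
  P1: J <- E -> V -> G
  P2: J <- E -> C <- R -> Z -> G
  P3: J <- E -> C <- R -> G
  P4: J <- E -> G
  P5: J <- Z <- R -> C <- E -> V -> G
  P6: J <- Z <- R -> C <- E -> G
  P7: J <- Z <- R -> G
  P8: J <- Z -> G
The empty set is not sufficient: P1 (J <- E -> V -> G) has no collider blocking it and no conditioned non-collider, so it is open.
Try {E, Z}:
  P1: blocked at fork node E ∈ conditioning set.
  P2: blocked at fork node E ∈ conditioning set.
  P3: blocked at fork node E ∈ conditioning set.
  P4: blocked at fork node E ∈ conditioning set.
  P5: blocked at chain node Z ∈ conditioning set.
  P6: blocked at chain node Z ∈ conditioning set.
  P7: blocked at chain node Z ∈ conditioning set.
  P8: blocked at fork node Z ∈ conditioning set.
{E, Z} contains no descendant of J and blocks every backdoor path.
Every element of {E, Z} is needed (dropping E leaves P1 open; dropping Z leaves P7 open), so no proper subset is valid.
Among all size-2 subsets of the eligible variables, only {E, Z} blocks every backdoor path, so it is the unique smallest valid adjustment set.

{E, Z}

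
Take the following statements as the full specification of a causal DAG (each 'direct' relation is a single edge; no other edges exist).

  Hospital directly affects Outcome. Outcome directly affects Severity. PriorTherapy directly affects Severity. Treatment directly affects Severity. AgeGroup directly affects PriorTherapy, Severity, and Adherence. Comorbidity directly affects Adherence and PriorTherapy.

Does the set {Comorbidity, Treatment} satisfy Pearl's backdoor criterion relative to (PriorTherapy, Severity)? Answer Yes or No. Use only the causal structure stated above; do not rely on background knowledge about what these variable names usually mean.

No

Backdoor paths from PriorTherapy to Severity (paths whose first edge points into PriorTherapy):
  P1: PriorTherapy <- Comorbidity -> Adherence <- AgeGroup -> Severity
  P2: PriorTherapy <- AgeGroup -> Severity
Condition 1 (no descendant of PriorTherapy in the set): holds — descendants of PriorTherapy are {Severity}; none are in {Comorbidity, Treatment}.
Condition 2 (every backdoor path blocked by {Comorbidity, Treatment}):
  P1: blocked at fork node Comorbidity ∈ conditioning set.
  P2: open — no interior node is in the conditioning set.
{Comorbidity, Treatment} does not satisfy the backdoor criterion.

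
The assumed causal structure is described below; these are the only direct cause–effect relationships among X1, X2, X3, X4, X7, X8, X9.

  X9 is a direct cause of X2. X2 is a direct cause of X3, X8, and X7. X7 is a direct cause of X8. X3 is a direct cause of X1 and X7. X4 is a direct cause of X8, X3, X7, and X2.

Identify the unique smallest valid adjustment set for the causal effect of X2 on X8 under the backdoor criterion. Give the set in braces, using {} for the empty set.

{X4}

Variables eligible for adjustment (non-descendants of X2, excluding X2 and X8): {X4, X9}.
Backdoor paths from X2 to X8:
  P1: X2 <- X4 -> X3 -> X7 -> X8
  P2: X2 <- X4 -> X7 -> X8
  P3: X2 <- X4 -> X8
The empty set is not sufficient: P1 (X2 <- X4 -> X3 -> X7 -> X8) has no collider blocking it and no conditioned non-collider, so it is open.
Try {X4}:
  P1: blocked at fork node X4 ∈ conditioning set.
  P2: blocked at fork node X4 ∈ conditioning set.
  P3: blocked at fork node X4 ∈ conditioning set.
{X4} contains no descendant of X2 and blocks every backdoor path.
No other singleton works — e.g. {X9} leaves P1 open — so {X4} is the unique smallest valid adjustment set.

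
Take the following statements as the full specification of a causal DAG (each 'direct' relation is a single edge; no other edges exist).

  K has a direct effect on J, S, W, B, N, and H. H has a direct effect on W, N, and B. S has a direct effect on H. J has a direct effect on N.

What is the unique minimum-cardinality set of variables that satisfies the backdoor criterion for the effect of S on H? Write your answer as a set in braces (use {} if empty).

{K}

Variables eligible for adjustment (non-descendants of S, excluding S and H): {J, K}.
Backdoor paths from S to H:
  P1: S <- K -> H
  P2: S <- K -> J -> N <- H
  P3: S <- K -> B <- H
  P4: S <- K -> N <- H
  P5: S <- K -> W <- H
The empty set is not sufficient: P1 (S <- K -> H) has no collider blocking it and no conditioned non-collider, so it is open.
Try {K}:
  P1: blocked at fork node K ∈ conditioning set.
  P2: blocked at fork node K ∈ conditioning set.
  P3: blocked at fork node K ∈ conditioning set.
  P4: blocked at fork node K ∈ conditioning set.
  P5: blocked at fork node K ∈ conditioning set.
{K} contains no descendant of S and blocks every backdoor path.
No other singleton works — e.g. {J} leaves P1 open — so {K} is the unique smallest valid adjustment set.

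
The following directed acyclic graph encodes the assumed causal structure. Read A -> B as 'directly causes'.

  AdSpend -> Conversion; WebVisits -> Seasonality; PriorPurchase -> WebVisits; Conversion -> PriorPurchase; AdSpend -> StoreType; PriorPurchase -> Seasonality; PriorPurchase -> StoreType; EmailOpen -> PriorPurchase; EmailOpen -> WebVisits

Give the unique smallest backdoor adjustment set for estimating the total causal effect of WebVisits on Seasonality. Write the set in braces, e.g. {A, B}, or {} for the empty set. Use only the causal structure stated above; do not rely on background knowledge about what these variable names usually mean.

{PriorPurchase}

Variables eligible for adjustment (non-descendants of WebVisits, excluding WebVisits and Seasonality): {AdSpend, Conversion, EmailOpen, PriorPurchase, StoreType}.
Backdoor paths from WebVisits to Seasonality:
  P1: WebVisits <- EmailOpen -> PriorPurchase -> Seasonality
  P2: WebVisits <- PriorPurchase -> Seasonality
The empty set is not sufficient: P1 (WebVisits <- EmailOpen -> PriorPurchase -> Seasonality) has no collider blocking it and no conditioned non-collider, so it is open.
Try {PriorPurchase}:
  P1: blocked at chain node PriorPurchase ∈ conditioning set.
  P2: blocked at fork node PriorPurchase ∈ conditioning set.
{PriorPurchase} contains no descendant of WebVisits and blocks every backdoor path.
No other singleton works — e.g. {AdSpend} leaves P1 open — so {PriorPurchase} is the unique smallest valid adjustment set.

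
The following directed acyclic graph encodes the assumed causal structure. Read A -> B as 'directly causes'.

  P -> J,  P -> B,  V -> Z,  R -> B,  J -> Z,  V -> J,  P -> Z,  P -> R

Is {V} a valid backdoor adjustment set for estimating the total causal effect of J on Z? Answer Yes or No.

Backdoor paths from J to Z (paths whose first edge points into J):
  P1: J <- V -> Z
  P2: J <- P -> Z
Condition 1 (no descendant of J in the set): holds — descendants of J are {Z}; none are in {V}.
Condition 2 (every backdoor path blocked by {V}):
  P1: blocked at fork node V ∈ conditioning set.
  P2: open — no interior node is in the conditioning set.
{V} does not satisfy the backdoor criterion.

No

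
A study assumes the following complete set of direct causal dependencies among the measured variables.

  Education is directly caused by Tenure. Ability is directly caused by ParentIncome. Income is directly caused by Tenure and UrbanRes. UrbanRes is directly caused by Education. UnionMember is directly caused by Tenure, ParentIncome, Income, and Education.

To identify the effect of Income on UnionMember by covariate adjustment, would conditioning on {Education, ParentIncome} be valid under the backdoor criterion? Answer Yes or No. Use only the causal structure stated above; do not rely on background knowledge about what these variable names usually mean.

Backdoor paths from Income to UnionMember (paths whose first edge points into Income):
  P1: Income <- Tenure -> Education -> UnionMember
  P2: Income <- Tenure -> UnionMember
  P3: Income <- UrbanRes <- Education <- Tenure -> UnionMember
  P4: Income <- UrbanRes <- Education -> UnionMember
Condition 1 (no descendant of Income in the set): holds — descendants of Income are {UnionMember}; none are in {Education, ParentIncome}.
Condition 2 (every backdoor path blocked by {Education, ParentIncome}):
  P1: blocked at chain node Education ∈ conditioning set.
  P2: open — no interior node is in the conditioning set.
  P3: blocked at chain node Education ∈ conditioning set.
  P4: blocked at fork node Education ∈ conditioning set.
{Education, ParentIncome} does not satisfy the backdoor criterion.

No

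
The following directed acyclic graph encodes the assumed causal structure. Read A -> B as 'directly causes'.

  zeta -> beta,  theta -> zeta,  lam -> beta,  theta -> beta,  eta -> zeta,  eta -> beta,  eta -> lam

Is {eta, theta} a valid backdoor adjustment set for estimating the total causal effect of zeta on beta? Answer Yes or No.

Yes

Backdoor paths from zeta to beta (paths whose first edge points into zeta):
  P1: zeta <- eta -> lam -> beta
  P2: zeta <- eta -> beta
  P3: zeta <- theta -> beta
Condition 1 (no descendant of zeta in the set): holds — descendants of zeta are {beta}; none are in {eta, theta}.
Condition 2 (every backdoor path blocked by {eta, theta}):
  P1: blocked at fork node eta ∈ conditioning set.
  P2: blocked at fork node eta ∈ conditioning set.
  P3: blocked at fork node theta ∈ conditioning set.
{eta, theta} satisfies the backdoor criterion.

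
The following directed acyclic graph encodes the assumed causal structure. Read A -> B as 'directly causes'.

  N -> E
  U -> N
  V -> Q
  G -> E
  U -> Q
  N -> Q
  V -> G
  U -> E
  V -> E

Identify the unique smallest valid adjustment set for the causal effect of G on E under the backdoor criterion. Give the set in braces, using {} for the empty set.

Variables eligible for adjustment (non-descendants of G, excluding G and E): {N, Q, U, V}.
Backdoor paths from G to E:
  P1: G <- V -> E
  P2: G <- V -> Q <- U -> N -> E
  P3: G <- V -> Q <- U -> E
  P4: G <- V -> Q <- N <- U -> E
  P5: G <- V -> Q <- N -> E
The empty set is not sufficient: P1 (G <- V -> E) has no collider blocking it and no conditioned non-collider, so it is open.
Try {V}:
  P1: blocked at fork node V ∈ conditioning set.
  P2: blocked at fork node V ∈ conditioning set.
  P3: blocked at fork node V ∈ conditioning set.
  P4: blocked at fork node V ∈ conditioning set.
  P5: blocked at fork node V ∈ conditioning set.
{V} contains no descendant of G and blocks every backdoor path.
No other singleton works — e.g. {U} leaves P1 open — so {V} is the unique smallest valid adjustment set.

{V}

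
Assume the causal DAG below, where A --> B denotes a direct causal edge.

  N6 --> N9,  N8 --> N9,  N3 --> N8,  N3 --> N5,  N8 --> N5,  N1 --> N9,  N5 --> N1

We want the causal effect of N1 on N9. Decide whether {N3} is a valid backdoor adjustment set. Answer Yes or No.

Backdoor paths from N1 to N9 (paths whose first edge points into N1):
  P1: N1 <- N5 <- N3 -> N8 -> N9
  P2: N1 <- N5 <- N8 -> N9
Condition 1 (no descendant of N1 in the set): holds — descendants of N1 are {N9}; none are in {N3}.
Condition 2 (every backdoor path blocked by {N3}):
  P1: blocked at fork node N3 ∈ conditioning set.
  P2: open — no interior node is in the conditioning set.
{N3} does not satisfy the backdoor criterion.

No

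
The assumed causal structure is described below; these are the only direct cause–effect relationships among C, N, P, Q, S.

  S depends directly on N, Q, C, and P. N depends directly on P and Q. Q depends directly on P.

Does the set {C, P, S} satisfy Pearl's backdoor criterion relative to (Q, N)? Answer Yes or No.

No

Backdoor paths from Q to N (paths whose first edge points into Q):
  P1: Q <- P -> N
  P2: Q <- P -> S <- N
Condition 1 (no descendant of Q in the set): FAILS — S is a descendant of Q.
Condition 2 (every backdoor path blocked by {C, P, S}):
  P1: blocked at fork node P ∈ conditioning set.
  P2: blocked at fork node P ∈ conditioning set.
{C, P, S} does not satisfy the backdoor criterion.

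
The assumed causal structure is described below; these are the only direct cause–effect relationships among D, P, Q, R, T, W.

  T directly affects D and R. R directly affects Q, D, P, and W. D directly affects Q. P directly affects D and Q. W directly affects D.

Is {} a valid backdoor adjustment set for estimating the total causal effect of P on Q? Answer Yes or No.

No

Backdoor paths from P to Q (paths whose first edge points into P):
  P1: P <- R <- T -> D -> Q
  P2: P <- R -> W -> D -> Q
  P3: P <- R -> D -> Q
  P4: P <- R -> Q
Condition 1 (no descendant of P in the set): holds — descendants of P are {D, Q}; none are in {}.
Condition 2 (every backdoor path blocked by {}):
  P1: open — no interior node is in the conditioning set.
  P2: open — no interior node is in the conditioning set.
  P3: open — no interior node is in the conditioning set.
  P4: open — no interior node is in the conditioning set.
{} does not satisfy the backdoor criterion.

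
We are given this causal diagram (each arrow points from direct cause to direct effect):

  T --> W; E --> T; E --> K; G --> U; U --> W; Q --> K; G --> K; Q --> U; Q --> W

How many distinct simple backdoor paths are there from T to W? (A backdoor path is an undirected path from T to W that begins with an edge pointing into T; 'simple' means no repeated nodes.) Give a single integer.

A backdoor path from T to W is any simple undirected path whose first edge points into T (i.e. leaves T via a parent).
Parents of T: {E}.
Enumerating:
  P1: T <- E -> K <- Q -> U -> W
  P2: T <- E -> K <- Q -> W
  P3: T <- E -> K <- G -> U <- Q -> W
  P4: T <- E -> K <- G -> U -> W
That exhausts the simple backdoor paths. Count: 4.

4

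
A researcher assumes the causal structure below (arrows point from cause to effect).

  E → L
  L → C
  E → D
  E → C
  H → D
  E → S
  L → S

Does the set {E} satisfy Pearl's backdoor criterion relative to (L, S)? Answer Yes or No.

Backdoor paths from L to S (paths whose first edge points into L):
  P1: L <- E -> S
Condition 1 (no descendant of L in the set): holds — descendants of L are {C, S}; none are in {E}.
Condition 2 (every backdoor path blocked by {E}):
  P1: blocked at fork node E ∈ conditioning set.
{E} satisfies the backdoor criterion.

Yes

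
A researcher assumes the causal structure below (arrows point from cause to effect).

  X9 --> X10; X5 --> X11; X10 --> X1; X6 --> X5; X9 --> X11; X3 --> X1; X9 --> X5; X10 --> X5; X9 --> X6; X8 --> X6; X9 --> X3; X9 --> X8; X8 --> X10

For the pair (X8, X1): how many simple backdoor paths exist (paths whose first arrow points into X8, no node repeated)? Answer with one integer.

5

A backdoor path from X8 to X1 is any simple undirected path whose first edge points into X8 (i.e. leaves X8 via a parent).
Parents of X8: {X9}.
Enumerating:
  P1: X8 <- X9 -> X10 -> X1
  P2: X8 <- X9 -> X3 -> X1
  P3: X8 <- X9 -> X6 -> X5 <- X10 -> X1
  P4: X8 <- X9 -> X5 <- X10 -> X1
  P5: X8 <- X9 -> X11 <- X5 <- X10 -> X1
That exhausts the simple backdoor paths. Count: 5.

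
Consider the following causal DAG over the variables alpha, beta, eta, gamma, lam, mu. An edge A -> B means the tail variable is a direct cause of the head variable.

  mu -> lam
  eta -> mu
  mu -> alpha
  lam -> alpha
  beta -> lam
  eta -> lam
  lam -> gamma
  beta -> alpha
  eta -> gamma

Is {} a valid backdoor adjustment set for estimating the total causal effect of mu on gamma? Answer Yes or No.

Backdoor paths from mu to gamma (paths whose first edge points into mu):
  P1: mu <- eta -> lam -> gamma
  P2: mu <- eta -> gamma
Condition 1 (no descendant of mu in the set): holds — descendants of mu are {alpha, gamma, lam}; none are in {}.
Condition 2 (every backdoor path blocked by {}):
  P1: open — no interior node is in the conditioning set.
  P2: open — no interior node is in the conditioning set.
{} does not satisfy the backdoor criterion.

No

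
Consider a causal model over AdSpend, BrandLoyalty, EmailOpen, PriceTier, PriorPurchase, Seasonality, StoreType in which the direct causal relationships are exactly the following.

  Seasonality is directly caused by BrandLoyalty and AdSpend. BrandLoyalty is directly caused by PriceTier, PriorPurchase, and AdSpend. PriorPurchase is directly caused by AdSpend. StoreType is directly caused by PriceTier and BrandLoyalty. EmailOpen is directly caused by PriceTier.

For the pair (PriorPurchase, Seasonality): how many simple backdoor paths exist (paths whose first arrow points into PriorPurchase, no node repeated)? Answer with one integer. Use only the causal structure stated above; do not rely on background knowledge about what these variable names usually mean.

2

A backdoor path from PriorPurchase to Seasonality is any simple undirected path whose first edge points into PriorPurchase (i.e. leaves PriorPurchase via a parent).
Parents of PriorPurchase: {AdSpend}.
Enumerating:
  P1: PriorPurchase <- AdSpend -> BrandLoyalty -> Seasonality
  P2: PriorPurchase <- AdSpend -> Seasonality
That exhausts the simple backdoor paths. Count: 2.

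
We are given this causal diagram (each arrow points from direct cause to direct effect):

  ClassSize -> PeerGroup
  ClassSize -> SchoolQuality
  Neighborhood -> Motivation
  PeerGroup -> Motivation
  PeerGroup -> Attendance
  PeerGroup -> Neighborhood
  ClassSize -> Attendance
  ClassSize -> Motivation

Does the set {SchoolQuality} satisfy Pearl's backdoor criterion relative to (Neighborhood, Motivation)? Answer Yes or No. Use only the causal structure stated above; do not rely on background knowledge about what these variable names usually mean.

Backdoor paths from Neighborhood to Motivation (paths whose first edge points into Neighborhood):
  P1: Neighborhood <- PeerGroup <- ClassSize -> Motivation
  P2: Neighborhood <- PeerGroup -> Attendance <- ClassSize -> Motivation
  P3: Neighborhood <- PeerGroup -> Motivation
Condition 1 (no descendant of Neighborhood in the set): holds — descendants of Neighborhood are {Motivation}; none are in {SchoolQuality}.
Condition 2 (every backdoor path blocked by {SchoolQuality}):
  P1: open — no interior node is in the conditioning set.
  P2: blocked at collider Attendance (neither it nor any descendant is in the conditioning set).
  P3: open — no interior node is in the conditioning set.
{SchoolQuality} does not satisfy the backdoor criterion.

No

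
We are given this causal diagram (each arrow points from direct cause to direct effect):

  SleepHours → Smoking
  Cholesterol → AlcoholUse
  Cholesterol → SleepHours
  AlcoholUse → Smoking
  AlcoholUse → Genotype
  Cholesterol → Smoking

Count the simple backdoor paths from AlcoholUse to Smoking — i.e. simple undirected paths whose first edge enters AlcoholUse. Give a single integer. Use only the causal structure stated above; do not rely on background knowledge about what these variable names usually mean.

A backdoor path from AlcoholUse to Smoking is any simple undirected path whose first edge points into AlcoholUse (i.e. leaves AlcoholUse via a parent).
Parents of AlcoholUse: {Cholesterol}.
Enumerating:
  P1: AlcoholUse <- Cholesterol -> SleepHours -> Smoking
  P2: AlcoholUse <- Cholesterol -> Smoking
That exhausts the simple backdoor paths. Count: 2.

2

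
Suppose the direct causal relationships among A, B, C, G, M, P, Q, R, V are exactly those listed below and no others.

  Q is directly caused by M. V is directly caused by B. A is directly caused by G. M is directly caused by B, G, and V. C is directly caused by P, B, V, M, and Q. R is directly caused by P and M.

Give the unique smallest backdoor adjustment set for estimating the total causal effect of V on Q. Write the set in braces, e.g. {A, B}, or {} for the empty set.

{B}

Variables eligible for adjustment (non-descendants of V, excluding V and Q): {A, B, G, P}.
Backdoor paths from V to Q:
  P1: V <- B -> M -> Q
  P2: V <- B -> M -> C <- Q
  P3: V <- B -> M -> R <- P -> C <- Q
  P4: V <- B -> C <- P -> R <- M -> Q
  P5: V <- B -> C <- M -> Q
  P6: V <- B -> C <- Q
The empty set is not sufficient: P1 (V <- B -> M -> Q) has no collider blocking it and no conditioned non-collider, so it is open.
Try {B}:
  P1: blocked at fork node B ∈ conditioning set.
  P2: blocked at fork node B ∈ conditioning set.
  P3: blocked at fork node B ∈ conditioning set.
  P4: blocked at fork node B ∈ conditioning set.
  P5: blocked at fork node B ∈ conditioning set.
  P6: blocked at fork node B ∈ conditioning set.
{B} contains no descendant of V and blocks every backdoor path.
No other singleton works — e.g. {G} leaves P1 open — so {B} is the unique smallest valid adjustment set.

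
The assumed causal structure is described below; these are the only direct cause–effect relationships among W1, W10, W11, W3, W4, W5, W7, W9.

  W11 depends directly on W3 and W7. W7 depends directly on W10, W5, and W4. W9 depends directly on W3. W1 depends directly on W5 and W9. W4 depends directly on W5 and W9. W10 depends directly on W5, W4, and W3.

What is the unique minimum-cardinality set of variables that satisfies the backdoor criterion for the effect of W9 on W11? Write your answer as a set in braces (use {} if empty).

{W3}

Variables eligible for adjustment (non-descendants of W9, excluding W9 and W11): {W3, W5}.
Backdoor paths from W9 to W11:
  P1: W9 <- W3 -> W10 <- W5 -> W4 -> W7 -> W11
  P2: W9 <- W3 -> W10 <- W5 -> W7 -> W11
  P3: W9 <- W3 -> W10 <- W4 <- W5 -> W7 -> W11
  P4: W9 <- W3 -> W10 <- W4 -> W7 -> W11
  P5: W9 <- W3 -> W10 -> W7 -> W11
  P6: W9 <- W3 -> W11
The empty set is not sufficient: P5 (W9 <- W3 -> W10 -> W7 -> W11) has no collider blocking it and no conditioned non-collider, so it is open.
Try {W3}:
  P1: blocked at fork node W3 ∈ conditioning set.
  P2: blocked at fork node W3 ∈ conditioning set.
  P3: blocked at fork node W3 ∈ conditioning set.
  P4: blocked at fork node W3 ∈ conditioning set.
  P5: blocked at fork node W3 ∈ conditioning set.
  P6: blocked at fork node W3 ∈ conditioning set.
{W3} contains no descendant of W9 and blocks every backdoor path.
No other singleton works — e.g. {W5} leaves P5 open — so {W3} is the unique smallest valid adjustment set.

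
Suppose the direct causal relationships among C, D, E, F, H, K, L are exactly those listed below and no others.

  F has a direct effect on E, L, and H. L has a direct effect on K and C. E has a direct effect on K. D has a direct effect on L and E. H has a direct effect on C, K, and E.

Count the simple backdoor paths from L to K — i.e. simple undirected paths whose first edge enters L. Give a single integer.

A backdoor path from L to K is any simple undirected path whose first edge points into L (i.e. leaves L via a parent).
Parents of L: {D, F}.
Enumerating:
  P1: L <- D -> E <- F -> H -> K
  P2: L <- D -> E <- H -> K
  P3: L <- D -> E -> K
  P4: L <- F -> H -> E -> K
  P5: L <- F -> H -> K
  P6: L <- F -> E <- H -> K
  P7: L <- F -> E -> K
That exhausts the simple backdoor paths. Count: 7.

7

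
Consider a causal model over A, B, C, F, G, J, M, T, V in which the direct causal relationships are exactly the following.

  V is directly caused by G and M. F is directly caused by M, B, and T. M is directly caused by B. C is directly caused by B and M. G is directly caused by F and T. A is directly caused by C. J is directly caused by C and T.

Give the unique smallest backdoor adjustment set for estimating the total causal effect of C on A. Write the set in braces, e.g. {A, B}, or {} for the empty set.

Variables eligible for adjustment (non-descendants of C, excluding C and A): {B, F, G, M, T, V}.
Backdoor paths from C to A:
  (none)
With no backdoor paths the empty set already satisfies the criterion, and it is trivially minimal.

{}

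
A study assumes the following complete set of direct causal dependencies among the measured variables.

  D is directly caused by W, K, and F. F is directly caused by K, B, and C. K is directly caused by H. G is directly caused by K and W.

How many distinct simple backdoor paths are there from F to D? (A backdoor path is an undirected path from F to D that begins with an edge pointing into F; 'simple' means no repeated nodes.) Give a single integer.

2

A backdoor path from F to D is any simple undirected path whose first edge points into F (i.e. leaves F via a parent).
Parents of F: {B, C, K}.
Enumerating:
  P1: F <- K -> G <- W -> D
  P2: F <- K -> D
That exhausts the simple backdoor paths. Count: 2.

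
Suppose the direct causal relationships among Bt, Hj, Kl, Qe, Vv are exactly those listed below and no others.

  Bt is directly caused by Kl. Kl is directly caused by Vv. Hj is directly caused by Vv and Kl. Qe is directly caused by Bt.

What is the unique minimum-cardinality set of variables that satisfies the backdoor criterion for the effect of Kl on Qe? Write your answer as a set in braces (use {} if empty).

Variables eligible for adjustment (non-descendants of Kl, excluding Kl and Qe): {Vv}.
Backdoor paths from Kl to Qe:
  (none)
With no backdoor paths the empty set already satisfies the criterion, and it is trivially minimal.

{}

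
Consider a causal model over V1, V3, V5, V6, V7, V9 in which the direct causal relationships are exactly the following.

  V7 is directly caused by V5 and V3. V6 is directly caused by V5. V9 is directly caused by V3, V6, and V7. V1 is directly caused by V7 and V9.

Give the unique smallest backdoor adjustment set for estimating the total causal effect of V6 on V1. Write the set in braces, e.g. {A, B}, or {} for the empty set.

Variables eligible for adjustment (non-descendants of V6, excluding V6 and V1): {V3, V5, V7}.
Backdoor paths from V6 to V1:
  P1: V6 <- V5 -> V7 <- V3 -> V9 -> V1
  P2: V6 <- V5 -> V7 -> V9 -> V1
  P3: V6 <- V5 -> V7 -> V1
The empty set is not sufficient: P2 (V6 <- V5 -> V7 -> V9 -> V1) has no collider blocking it and no conditioned non-collider, so it is open.
Try {V5}:
  P1: blocked at fork node V5 ∈ conditioning set.
  P2: blocked at fork node V5 ∈ conditioning set.
  P3: blocked at fork node V5 ∈ conditioning set.
{V5} contains no descendant of V6 and blocks every backdoor path.
No other singleton works — e.g. {V3} leaves P2 open — so {V5} is the unique smallest valid adjustment set.

{V5}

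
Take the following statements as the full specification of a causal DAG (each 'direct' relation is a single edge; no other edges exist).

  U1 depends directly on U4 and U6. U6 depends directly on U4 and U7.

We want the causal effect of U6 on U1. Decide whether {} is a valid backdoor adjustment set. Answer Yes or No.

Backdoor paths from U6 to U1 (paths whose first edge points into U6):
  P1: U6 <- U4 -> U1
Condition 1 (no descendant of U6 in the set): holds — descendants of U6 are {U1}; none are in {}.
Condition 2 (every backdoor path blocked by {}):
  P1: open — no interior node is in the conditioning set.
{} does not satisfy the backdoor criterion.

No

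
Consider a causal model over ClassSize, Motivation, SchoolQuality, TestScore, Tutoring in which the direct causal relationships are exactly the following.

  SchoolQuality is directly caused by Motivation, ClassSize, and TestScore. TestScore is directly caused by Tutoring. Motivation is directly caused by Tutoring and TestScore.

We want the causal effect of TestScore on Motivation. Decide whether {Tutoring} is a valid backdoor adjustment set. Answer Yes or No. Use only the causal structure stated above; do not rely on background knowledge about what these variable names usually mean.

Backdoor paths from TestScore to Motivation (paths whose first edge points into TestScore):
  P1: TestScore <- Tutoring -> Motivation
Condition 1 (no descendant of TestScore in the set): holds — descendants of TestScore are {Motivation, SchoolQuality}; none are in {Tutoring}.
Condition 2 (every backdoor path blocked by {Tutoring}):
  P1: blocked at fork node Tutoring ∈ conditioning set.
{Tutoring} satisfies the backdoor criterion.

Yes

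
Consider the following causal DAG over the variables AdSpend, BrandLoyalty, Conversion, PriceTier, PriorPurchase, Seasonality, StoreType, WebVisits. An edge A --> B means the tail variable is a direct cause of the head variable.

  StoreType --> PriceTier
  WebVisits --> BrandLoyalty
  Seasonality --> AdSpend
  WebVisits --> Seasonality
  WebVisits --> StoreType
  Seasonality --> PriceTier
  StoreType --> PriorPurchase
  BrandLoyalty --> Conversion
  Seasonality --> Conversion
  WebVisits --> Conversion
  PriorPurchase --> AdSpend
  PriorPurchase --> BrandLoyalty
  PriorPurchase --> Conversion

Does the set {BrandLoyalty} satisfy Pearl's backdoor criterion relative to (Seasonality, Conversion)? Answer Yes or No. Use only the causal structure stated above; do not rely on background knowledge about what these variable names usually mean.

No

Backdoor paths from Seasonality to Conversion (paths whose first edge points into Seasonality):
  P1: Seasonality <- WebVisits -> StoreType -> PriorPurchase -> BrandLoyalty -> Conversion
  P2: Seasonality <- WebVisits -> StoreType -> PriorPurchase -> Conversion
  P3: Seasonality <- WebVisits -> BrandLoyalty <- PriorPurchase -> Conversion
  P4: Seasonality <- WebVisits -> BrandLoyalty -> Conversion
  P5: Seasonality <- WebVisits -> Conversion
Condition 1 (no descendant of Seasonality in the set): holds — descendants of Seasonality are {AdSpend, Conversion, PriceTier}; none are in {BrandLoyalty}.
Condition 2 (every backdoor path blocked by {BrandLoyalty}):
  P1: blocked at chain node BrandLoyalty ∈ conditioning set.
  P2: open — no interior node is in the conditioning set.
  P3: open — collider(s) BrandLoyalty are conditioned on (or have a conditioned descendant) and no non-collider on the path is in the set.
  P4: blocked at chain node BrandLoyalty ∈ conditioning set.
  P5: open — no interior node is in the conditioning set.
{BrandLoyalty} does not satisfy the backdoor criterion.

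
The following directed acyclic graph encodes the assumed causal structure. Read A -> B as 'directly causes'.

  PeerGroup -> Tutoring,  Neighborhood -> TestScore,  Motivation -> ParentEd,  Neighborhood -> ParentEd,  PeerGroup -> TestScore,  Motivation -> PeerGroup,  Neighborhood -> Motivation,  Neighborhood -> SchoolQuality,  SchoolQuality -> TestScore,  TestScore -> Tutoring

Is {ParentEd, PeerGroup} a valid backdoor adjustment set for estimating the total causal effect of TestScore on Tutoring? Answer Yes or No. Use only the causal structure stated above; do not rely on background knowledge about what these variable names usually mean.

Backdoor paths from TestScore to Tutoring (paths whose first edge points into TestScore):
  P1: TestScore <- Neighborhood -> Motivation -> PeerGroup -> Tutoring
  P2: TestScore <- Neighborhood -> ParentEd <- Motivation -> PeerGroup -> Tutoring
  P3: TestScore <- SchoolQuality <- Neighborhood -> Motivation -> PeerGroup -> Tutoring
  P4: TestScore <- SchoolQuality <- Neighborhood -> ParentEd <- Motivation -> PeerGroup -> Tutoring
  P5: TestScore <- PeerGroup -> Tutoring
Condition 1 (no descendant of TestScore in the set): holds — descendants of TestScore are {Tutoring}; none are in {ParentEd, PeerGroup}.
Condition 2 (every backdoor path blocked by {ParentEd, PeerGroup}):
  P1: blocked at chain node PeerGroup ∈ conditioning set.
  P2: blocked at chain node PeerGroup ∈ conditioning set.
  P3: blocked at chain node PeerGroup ∈ conditioning set.
  P4: blocked at chain node PeerGroup ∈ conditioning set.
  P5: blocked at fork node PeerGroup ∈ conditioning set.
{ParentEd, PeerGroup} satisfies the backdoor criterion.

Yes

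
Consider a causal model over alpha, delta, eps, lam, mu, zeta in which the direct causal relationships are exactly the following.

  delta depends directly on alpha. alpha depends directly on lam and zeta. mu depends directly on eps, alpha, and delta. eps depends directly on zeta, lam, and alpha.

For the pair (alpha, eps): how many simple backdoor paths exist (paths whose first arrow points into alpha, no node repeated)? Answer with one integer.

2

A backdoor path from alpha to eps is any simple undirected path whose first edge points into alpha (i.e. leaves alpha via a parent).
Parents of alpha: {lam, zeta}.
Enumerating:
  P1: alpha <- lam -> eps
  P2: alpha <- zeta -> eps
That exhausts the simple backdoor paths. Count: 2.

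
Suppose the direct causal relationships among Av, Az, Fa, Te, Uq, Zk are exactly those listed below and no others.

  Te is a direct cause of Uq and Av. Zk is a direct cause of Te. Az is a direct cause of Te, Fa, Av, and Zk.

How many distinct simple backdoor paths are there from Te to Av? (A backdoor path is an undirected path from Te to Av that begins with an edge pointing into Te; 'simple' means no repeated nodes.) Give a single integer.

A backdoor path from Te to Av is any simple undirected path whose first edge points into Te (i.e. leaves Te via a parent).
Parents of Te: {Az, Zk}.
Enumerating:
  P1: Te <- Az -> Av
  P2: Te <- Zk <- Az -> Av
That exhausts the simple backdoor paths. Count: 2.

2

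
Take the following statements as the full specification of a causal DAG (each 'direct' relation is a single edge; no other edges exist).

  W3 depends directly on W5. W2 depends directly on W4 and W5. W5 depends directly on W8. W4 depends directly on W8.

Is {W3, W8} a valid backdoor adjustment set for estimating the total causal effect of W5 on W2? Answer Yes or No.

Backdoor paths from W5 to W2 (paths whose first edge points into W5):
  P1: W5 <- W8 -> W4 -> W2
Condition 1 (no descendant of W5 in the set): FAILS — W3 is a descendant of W5.
Condition 2 (every backdoor path blocked by {W3, W8}):
  P1: blocked at fork node W8 ∈ conditioning set.
{W3, W8} does not satisfy the backdoor criterion.

No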